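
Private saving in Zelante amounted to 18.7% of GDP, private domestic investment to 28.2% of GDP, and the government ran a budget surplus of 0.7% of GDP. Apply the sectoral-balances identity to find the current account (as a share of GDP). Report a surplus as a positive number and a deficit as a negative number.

-8.8

By the sectoral-balances identity, CA = (S_private - I) + (T - G).
Private balance = 18.7 - 28.2 = -9.5
Government balance (T - G) = 0.7
CA = -9.5 + 0.7 = -8.8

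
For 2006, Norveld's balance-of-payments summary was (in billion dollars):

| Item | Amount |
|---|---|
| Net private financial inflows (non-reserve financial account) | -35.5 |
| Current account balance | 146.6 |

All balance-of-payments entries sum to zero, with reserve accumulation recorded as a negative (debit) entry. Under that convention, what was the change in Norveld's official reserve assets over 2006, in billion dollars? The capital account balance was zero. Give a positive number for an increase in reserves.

111.1

Official reserve transactions balance = -(146.6 + (-35.5)) = -111.1
An accumulation of reserves is recorded as a debit (negative entry), so the change in the stock of reserves is the negative of that balance.
Change in official reserves = -(-111.1) = 111.1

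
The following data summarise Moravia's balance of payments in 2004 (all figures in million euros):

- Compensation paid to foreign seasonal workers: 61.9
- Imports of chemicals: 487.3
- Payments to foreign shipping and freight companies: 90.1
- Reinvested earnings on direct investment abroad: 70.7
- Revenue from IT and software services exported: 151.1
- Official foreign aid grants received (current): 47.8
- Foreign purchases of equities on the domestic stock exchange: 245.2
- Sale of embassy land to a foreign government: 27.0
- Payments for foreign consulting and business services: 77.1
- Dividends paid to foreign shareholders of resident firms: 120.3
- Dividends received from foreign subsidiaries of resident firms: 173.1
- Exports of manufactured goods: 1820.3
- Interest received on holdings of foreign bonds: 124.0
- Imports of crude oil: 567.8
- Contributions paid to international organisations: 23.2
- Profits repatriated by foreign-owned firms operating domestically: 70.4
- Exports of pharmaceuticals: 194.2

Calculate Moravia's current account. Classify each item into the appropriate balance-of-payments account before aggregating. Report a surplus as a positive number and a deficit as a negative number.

1083.1

Goods: -567.8 + 194.2 + 1820.3 - 487.3 = 959.4
Services: 151.1 - 77.1 - 90.1 = -16.1
Primary income: -70.4 + 173.1 - 61.9 - 120.3 + 124.0 + 70.7 = 115.2
Secondary income: 47.8 - 23.2 = 24.6
Current account = 959.4 + (-16.1) + 115.2 + 24.6 = 1083.1
(Excluded from the current account — financial account: foreign purchases of equities on the domestic stock exchange 245.2; capital account: sale of embassy land to a foreign government 27.0.)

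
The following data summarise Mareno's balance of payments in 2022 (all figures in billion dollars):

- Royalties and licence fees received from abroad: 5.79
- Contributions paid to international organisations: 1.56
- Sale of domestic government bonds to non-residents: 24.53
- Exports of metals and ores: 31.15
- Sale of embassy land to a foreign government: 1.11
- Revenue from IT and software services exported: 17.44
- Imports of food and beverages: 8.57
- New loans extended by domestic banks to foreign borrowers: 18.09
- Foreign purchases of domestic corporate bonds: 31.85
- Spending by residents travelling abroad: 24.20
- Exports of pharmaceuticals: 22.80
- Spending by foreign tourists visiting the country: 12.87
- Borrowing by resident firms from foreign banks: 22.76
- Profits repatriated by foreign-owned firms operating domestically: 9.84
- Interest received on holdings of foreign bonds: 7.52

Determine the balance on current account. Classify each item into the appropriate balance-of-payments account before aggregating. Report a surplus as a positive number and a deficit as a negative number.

53.40

Goods: -8.57 + 22.80 + 31.15 = 45.38
Services: 5.79 + 12.87 + 17.44 - 24.20 = 11.90
Primary income: -9.84 + 7.52 = -2.32
Secondary income: -1.56
Current account = 45.38 + 11.90 + (-2.32) + (-1.56) = 53.40
(Excluded from the current account — financial account: sale of domestic government bonds to non-residents 24.53, new loans extended by domestic banks to foreign borrowers 18.09, foreign purchases of domestic corporate bonds 31.85, borrowing by resident firms from foreign banks 22.76; capital account: sale of embassy land to a foreign government 1.11.)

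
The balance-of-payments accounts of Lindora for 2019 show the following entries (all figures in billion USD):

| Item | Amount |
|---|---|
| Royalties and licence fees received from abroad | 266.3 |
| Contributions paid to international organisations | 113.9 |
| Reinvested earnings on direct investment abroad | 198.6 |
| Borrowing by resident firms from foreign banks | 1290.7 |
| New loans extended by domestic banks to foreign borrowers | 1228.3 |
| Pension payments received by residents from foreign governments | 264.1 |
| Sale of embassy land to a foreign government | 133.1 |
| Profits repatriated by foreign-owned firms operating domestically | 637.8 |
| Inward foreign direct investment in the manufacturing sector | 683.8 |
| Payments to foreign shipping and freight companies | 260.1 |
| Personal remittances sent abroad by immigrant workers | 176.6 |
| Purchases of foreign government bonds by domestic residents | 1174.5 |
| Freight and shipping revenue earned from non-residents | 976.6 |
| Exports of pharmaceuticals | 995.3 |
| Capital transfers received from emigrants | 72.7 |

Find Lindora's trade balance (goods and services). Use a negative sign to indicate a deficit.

Goods: 995.3
Services: 976.6 - 260.1 + 266.3 = 982.8
Trade balance = 995.3 + 982.8 = 1978.1
(Excluded from the trade balance — secondary income: contributions paid to international organisations 113.9, pension payments received by residents from foreign governments 264.1, personal remittances sent abroad by immigrant workers 176.6; primary income: reinvested earnings on direct investment abroad 198.6, profits repatriated by foreign-owned firms operating domestically 637.8; financial account: borrowing by resident firms from foreign banks 1290.7, new loans extended by domestic banks to foreign borrowers 1228.3, inward foreign direct investment in the manufacturing sector 683.8, purchases of foreign government bonds by domestic residents 1174.5; capital account: sale of embassy land to a foreign government 133.1, capital transfers received from emigrants 72.7.)

1978.1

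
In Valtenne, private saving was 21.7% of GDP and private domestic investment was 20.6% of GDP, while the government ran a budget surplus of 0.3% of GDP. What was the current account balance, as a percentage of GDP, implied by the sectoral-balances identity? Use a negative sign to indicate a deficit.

1.4

By the sectoral-balances identity, CA = (S_private - I) + (T - G).
Private balance = 21.7 - 20.6 = 1.1
Government balance (T - G) = 0.3
CA = 1.1 + 0.3 = 1.4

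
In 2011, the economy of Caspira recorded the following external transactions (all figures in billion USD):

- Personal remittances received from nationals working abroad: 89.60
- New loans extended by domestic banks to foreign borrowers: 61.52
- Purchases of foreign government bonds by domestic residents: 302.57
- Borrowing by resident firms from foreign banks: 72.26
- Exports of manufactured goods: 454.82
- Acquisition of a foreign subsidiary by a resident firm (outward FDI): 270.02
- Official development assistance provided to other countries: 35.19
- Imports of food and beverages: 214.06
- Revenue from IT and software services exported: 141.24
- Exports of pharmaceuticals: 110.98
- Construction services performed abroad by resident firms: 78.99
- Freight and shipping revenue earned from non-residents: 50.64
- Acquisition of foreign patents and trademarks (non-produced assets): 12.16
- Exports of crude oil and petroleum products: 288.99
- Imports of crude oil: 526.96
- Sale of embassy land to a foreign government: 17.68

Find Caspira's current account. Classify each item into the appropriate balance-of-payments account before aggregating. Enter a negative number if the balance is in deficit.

439.05

Goods: -526.96 + 288.99 + 110.98 + 454.82 - 214.06 = 113.77
Services: 141.24 + 50.64 + 78.99 = 270.87
Secondary income: 89.60 - 35.19 = 54.41
Current account = 113.77 + 270.87 + 54.41 = 439.05
(Excluded from the current account — financial account: new loans extended by domestic banks to foreign borrowers 61.52, purchases of foreign government bonds by domestic residents 302.57, borrowing by resident firms from foreign banks 72.26, acquisition of a foreign subsidiary by a resident firm (outward FDI) 270.02; capital account: acquisition of foreign patents and trademarks (non-produced assets) 12.16, sale of embassy land to a foreign government 17.68.)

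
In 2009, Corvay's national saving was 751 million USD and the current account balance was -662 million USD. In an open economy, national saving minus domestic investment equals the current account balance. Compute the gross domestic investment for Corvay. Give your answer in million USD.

1413

I = S - CA = 751 - (-662) = 1413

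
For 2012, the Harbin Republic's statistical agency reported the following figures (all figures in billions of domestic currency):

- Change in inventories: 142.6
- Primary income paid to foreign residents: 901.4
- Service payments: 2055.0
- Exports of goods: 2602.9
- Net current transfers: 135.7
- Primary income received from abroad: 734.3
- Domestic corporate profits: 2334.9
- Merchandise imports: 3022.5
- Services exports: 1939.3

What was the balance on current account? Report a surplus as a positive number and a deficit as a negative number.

Goods balance = 2602.9 - 3022.5 = -419.6
Services balance = 1939.3 - 2055.0 = -115.7
Trade balance (goods + services) = -419.6 + (-115.7) = -535.3
Net primary income = 734.3 - 901.4 = -167.1
Net secondary income = 135.7
Current account = -535.3 + (-167.1) + 135.7 = -566.7

-566.7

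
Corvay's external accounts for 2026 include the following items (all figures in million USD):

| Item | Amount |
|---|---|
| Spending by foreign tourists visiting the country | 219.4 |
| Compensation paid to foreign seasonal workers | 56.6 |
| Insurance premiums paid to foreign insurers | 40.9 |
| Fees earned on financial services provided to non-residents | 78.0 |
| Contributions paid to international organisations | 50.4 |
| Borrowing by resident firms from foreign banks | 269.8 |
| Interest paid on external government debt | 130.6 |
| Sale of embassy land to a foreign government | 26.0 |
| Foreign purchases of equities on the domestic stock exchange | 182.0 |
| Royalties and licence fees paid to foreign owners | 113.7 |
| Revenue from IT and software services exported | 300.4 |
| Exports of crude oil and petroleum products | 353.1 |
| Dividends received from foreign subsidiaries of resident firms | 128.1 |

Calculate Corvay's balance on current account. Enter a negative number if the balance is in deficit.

686.8

Goods: 353.1
Services: -40.9 + 219.4 + 300.4 - 113.7 + 78.0 = 443.2
Primary income: -56.6 - 130.6 + 128.1 = -59.1
Secondary income: -50.4
Current account = 353.1 + 443.2 + (-59.1) + (-50.4) = 686.8
(Excluded from the current account — financial account: borrowing by resident firms from foreign banks 269.8, foreign purchases of equities on the domestic stock exchange 182.0; capital account: sale of embassy land to a foreign government 26.0.)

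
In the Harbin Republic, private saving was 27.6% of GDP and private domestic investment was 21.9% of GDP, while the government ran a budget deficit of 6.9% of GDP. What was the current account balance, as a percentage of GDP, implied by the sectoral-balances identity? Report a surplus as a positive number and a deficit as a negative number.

By the sectoral-balances identity, CA = (S_private - I) + (T - G).
Private balance = 27.6 - 21.9 = 5.7
Government balance (T - G) = -6.9
CA = 5.7 + (-6.9) = -1.2

-1.2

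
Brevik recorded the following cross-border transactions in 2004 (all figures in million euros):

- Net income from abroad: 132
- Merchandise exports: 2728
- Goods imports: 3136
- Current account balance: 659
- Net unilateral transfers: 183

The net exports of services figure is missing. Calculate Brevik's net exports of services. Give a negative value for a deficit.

752

Current account = goods balance + services balance + net primary income + net secondary income
Sum of the known components = -93
Net exports of services = CA - (known components) = 659 - (-93) = 752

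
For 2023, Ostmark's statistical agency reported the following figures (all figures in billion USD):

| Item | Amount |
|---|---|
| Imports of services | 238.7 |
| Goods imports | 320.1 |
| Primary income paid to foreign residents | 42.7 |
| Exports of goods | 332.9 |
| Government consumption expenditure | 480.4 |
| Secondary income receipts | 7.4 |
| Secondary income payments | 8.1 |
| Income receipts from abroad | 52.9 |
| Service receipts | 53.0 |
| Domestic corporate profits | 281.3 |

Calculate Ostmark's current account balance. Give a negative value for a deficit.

Goods balance = 332.9 - 320.1 = 12.8
Services balance = 53.0 - 238.7 = -185.7
Trade balance (goods + services) = 12.8 + (-185.7) = -172.9
Net primary income = 52.9 - 42.7 = 10.2
Net secondary income = 7.4 - 8.1 = -0.7
Current account = -172.9 + 10.2 + (-0.7) = -163.4

-163.4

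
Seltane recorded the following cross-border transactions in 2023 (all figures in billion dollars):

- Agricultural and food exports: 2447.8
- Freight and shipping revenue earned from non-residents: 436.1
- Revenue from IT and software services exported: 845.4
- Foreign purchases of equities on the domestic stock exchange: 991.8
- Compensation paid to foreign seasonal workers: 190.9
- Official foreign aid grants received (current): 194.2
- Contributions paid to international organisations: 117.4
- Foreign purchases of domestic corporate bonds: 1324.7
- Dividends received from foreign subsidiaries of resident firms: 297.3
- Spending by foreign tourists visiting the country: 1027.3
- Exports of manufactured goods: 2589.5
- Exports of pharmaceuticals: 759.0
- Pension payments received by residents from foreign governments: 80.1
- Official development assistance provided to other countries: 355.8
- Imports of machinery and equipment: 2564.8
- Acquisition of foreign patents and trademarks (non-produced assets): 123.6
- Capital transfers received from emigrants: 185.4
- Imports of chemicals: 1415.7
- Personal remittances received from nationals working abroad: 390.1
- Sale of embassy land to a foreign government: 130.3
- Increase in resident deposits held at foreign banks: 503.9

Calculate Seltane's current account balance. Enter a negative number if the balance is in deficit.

Goods: 759.0 - 1415.7 - 2564.8 + 2589.5 + 2447.8 = 1815.8
Services: 845.4 + 436.1 + 1027.3 = 2308.8
Primary income: -190.9 + 297.3 = 106.4
Secondary income: 194.2 - 355.8 + 80.1 - 117.4 + 390.1 = 191.2
Current account = 1815.8 + 2308.8 + 106.4 + 191.2 = 4422.2
(Excluded from the current account — financial account: foreign purchases of equities on the domestic stock exchange 991.8, foreign purchases of domestic corporate bonds 1324.7, increase in resident deposits held at foreign banks 503.9; capital account: acquisition of foreign patents and trademarks (non-produced assets) 123.6, capital transfers received from emigrants 185.4, sale of embassy land to a foreign government 130.3.)

4422.2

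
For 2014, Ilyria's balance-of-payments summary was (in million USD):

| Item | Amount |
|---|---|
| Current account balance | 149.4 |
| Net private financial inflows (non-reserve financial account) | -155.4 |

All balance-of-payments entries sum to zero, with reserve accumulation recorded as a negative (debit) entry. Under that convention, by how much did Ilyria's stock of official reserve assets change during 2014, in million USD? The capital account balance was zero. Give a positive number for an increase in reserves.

Official reserve transactions balance = -(149.4 + (-155.4)) = 6.0
An accumulation of reserves is recorded as a debit (negative entry), so the change in the stock of reserves is the negative of that balance.
Change in official reserves = -(6.0) = -6.0

-6.0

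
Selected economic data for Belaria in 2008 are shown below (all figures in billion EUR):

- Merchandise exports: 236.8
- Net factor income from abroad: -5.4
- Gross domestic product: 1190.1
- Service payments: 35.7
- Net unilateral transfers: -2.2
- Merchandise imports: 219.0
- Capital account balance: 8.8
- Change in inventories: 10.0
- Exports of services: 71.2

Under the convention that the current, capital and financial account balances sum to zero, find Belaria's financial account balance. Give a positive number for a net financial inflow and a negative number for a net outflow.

-54.5

Goods balance = 236.8 - 219.0 = 17.8
Services balance = 71.2 - 35.7 = 35.5
Trade balance (goods + services) = 17.8 + 35.5 = 53.3
Net primary income = -5.4
Net secondary income = -2.2
Current account = 53.3 + (-5.4) + (-2.2) = 45.7
Financial account = -(45.7 + 8.8) = -54.5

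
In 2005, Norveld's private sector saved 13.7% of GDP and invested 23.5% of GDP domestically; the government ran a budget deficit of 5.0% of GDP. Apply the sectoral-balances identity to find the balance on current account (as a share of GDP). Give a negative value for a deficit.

By the sectoral-balances identity, CA = (S_private - I) + (T - G).
Private balance = 13.7 - 23.5 = -9.8
Government balance (T - G) = -5.0
CA = -9.8 + (-5.0) = -14.8

-14.8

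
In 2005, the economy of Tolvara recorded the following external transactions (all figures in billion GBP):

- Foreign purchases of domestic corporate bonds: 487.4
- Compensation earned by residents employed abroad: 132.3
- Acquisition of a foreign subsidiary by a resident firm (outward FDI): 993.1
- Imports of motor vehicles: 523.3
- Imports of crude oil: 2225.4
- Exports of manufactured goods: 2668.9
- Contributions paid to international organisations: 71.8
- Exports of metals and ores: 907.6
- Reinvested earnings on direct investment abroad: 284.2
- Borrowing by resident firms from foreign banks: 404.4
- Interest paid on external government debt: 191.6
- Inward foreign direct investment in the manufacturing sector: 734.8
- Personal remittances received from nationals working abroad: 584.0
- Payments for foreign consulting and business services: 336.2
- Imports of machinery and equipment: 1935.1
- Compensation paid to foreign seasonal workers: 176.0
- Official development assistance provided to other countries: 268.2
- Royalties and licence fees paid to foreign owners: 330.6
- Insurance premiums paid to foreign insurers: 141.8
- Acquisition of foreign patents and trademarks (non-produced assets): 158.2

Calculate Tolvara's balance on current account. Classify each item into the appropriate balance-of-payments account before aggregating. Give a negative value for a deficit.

Goods: -523.3 + 907.6 - 1935.1 + 2668.9 - 2225.4 = -1107.3
Services: -336.2 - 330.6 - 141.8 = -808.6
Primary income: -176.0 - 191.6 + 132.3 + 284.2 = 48.9
Secondary income: -268.2 - 71.8 + 584.0 = 244.0
Current account = (-1107.3) + (-808.6) + 48.9 + 244.0 = -1623.0
(Excluded from the current account — financial account: foreign purchases of domestic corporate bonds 487.4, acquisition of a foreign subsidiary by a resident firm (outward FDI) 993.1, borrowing by resident firms from foreign banks 404.4, inward foreign direct investment in the manufacturing sector 734.8; capital account: acquisition of foreign patents and trademarks (non-produced assets) 158.2.)

-1623.0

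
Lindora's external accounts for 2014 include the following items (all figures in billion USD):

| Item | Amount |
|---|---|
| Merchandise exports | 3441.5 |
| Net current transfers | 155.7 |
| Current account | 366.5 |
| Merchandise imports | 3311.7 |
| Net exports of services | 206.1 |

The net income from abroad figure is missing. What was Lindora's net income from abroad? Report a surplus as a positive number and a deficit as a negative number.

-125.1

Current account = goods balance + services balance + net primary income + net secondary income
Sum of the known components = 491.6
Net income from abroad = CA - (known components) = 366.5 - 491.6 = -125.1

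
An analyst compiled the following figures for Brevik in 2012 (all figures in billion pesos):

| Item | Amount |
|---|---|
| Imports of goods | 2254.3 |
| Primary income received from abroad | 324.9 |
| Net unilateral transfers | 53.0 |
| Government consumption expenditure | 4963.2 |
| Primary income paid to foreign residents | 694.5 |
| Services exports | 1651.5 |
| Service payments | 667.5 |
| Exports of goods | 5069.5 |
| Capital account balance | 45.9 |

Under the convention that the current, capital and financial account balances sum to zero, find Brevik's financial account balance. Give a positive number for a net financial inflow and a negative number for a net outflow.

-3528.5

Goods balance = 5069.5 - 2254.3 = 2815.2
Services balance = 1651.5 - 667.5 = 984.0
Trade balance (goods + services) = 2815.2 + 984.0 = 3799.2
Net primary income = 324.9 - 694.5 = -369.6
Net secondary income = 53.0
Current account = 3799.2 + (-369.6) + 53.0 = 3482.6
Financial account = -(3482.6 + 45.9) = -3528.5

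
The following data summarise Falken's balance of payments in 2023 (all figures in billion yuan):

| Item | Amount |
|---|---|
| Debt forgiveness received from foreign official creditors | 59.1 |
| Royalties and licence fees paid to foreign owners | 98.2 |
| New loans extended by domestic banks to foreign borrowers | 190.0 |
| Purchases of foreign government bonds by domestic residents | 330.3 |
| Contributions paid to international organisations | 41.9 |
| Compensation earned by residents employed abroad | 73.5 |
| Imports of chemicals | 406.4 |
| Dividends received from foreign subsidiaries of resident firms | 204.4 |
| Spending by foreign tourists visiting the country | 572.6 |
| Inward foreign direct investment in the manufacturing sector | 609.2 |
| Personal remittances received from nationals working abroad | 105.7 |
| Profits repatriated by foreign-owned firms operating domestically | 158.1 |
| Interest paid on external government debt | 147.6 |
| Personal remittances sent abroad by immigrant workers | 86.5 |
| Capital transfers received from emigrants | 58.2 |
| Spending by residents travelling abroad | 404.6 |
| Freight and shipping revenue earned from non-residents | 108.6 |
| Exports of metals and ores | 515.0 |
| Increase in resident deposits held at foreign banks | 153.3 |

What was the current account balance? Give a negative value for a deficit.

Goods: 515.0 - 406.4 = 108.6
Services: -98.2 + 572.6 + 108.6 - 404.6 = 178.4
Primary income: -147.6 - 158.1 + 73.5 + 204.4 = -27.8
Secondary income: -41.9 + 105.7 - 86.5 = -22.7
Current account = 108.6 + 178.4 + (-27.8) + (-22.7) = 236.5
(Excluded from the current account — capital account: debt forgiveness received from foreign official creditors 59.1, capital transfers received from emigrants 58.2; financial account: new loans extended by domestic banks to foreign borrowers 190.0, purchases of foreign government bonds by domestic residents 330.3, inward foreign direct investment in the manufacturing sector 609.2, increase in resident deposits held at foreign banks 153.3.)

236.5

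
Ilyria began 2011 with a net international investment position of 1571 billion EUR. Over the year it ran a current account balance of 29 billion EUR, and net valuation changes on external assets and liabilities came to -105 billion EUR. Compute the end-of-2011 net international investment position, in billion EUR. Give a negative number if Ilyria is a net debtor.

Change in NIIP = current account + net valuation change = 29 + (-105) = -76
End-of-year NIIP = 1571 + (-76) = 1495

1495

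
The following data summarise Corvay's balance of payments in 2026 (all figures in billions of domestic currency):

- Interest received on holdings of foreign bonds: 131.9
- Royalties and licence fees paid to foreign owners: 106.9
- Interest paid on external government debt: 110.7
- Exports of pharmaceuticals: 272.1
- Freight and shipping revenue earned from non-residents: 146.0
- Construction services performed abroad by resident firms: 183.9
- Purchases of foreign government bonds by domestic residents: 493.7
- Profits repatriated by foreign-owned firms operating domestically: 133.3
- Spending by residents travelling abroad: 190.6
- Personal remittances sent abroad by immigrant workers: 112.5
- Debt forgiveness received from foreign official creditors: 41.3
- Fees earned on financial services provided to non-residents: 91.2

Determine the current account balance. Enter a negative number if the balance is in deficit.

171.1

Goods: 272.1
Services: 91.2 - 190.6 - 106.9 + 183.9 + 146.0 = 123.6
Primary income: -133.3 - 110.7 + 131.9 = -112.1
Secondary income: -112.5
Current account = 272.1 + 123.6 + (-112.1) + (-112.5) = 171.1
(Excluded from the current account — financial account: purchases of foreign government bonds by domestic residents 493.7; capital account: debt forgiveness received from foreign official creditors 41.3.)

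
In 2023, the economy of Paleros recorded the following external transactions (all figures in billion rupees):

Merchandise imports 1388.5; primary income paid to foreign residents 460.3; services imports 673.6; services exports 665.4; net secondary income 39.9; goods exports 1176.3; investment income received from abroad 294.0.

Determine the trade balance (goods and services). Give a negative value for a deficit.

-220.4

Goods balance = 1176.3 - 1388.5 = -212.2
Services balance = 665.4 - 673.6 = -8.2
Trade balance (goods + services) = -212.2 + (-8.2) = -220.4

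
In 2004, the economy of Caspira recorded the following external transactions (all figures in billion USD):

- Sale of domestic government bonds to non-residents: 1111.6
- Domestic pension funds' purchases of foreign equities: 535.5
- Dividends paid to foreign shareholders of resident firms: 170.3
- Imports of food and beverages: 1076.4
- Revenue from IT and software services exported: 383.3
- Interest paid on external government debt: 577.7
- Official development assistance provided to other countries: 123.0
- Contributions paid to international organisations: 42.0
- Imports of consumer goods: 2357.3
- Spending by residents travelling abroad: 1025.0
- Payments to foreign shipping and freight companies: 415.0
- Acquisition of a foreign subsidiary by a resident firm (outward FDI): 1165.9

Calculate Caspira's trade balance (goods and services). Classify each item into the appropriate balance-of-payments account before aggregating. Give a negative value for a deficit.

-4490.4

Goods: -1076.4 - 2357.3 = -3433.7
Services: 383.3 - 415.0 - 1025.0 = -1056.7
Trade balance = -3433.7 + (-1056.7) = -4490.4
(Excluded from the trade balance — financial account: sale of domestic government bonds to non-residents 1111.6, domestic pension funds' purchases of foreign equities 535.5, acquisition of a foreign subsidiary by a resident firm (outward FDI) 1165.9; primary income: dividends paid to foreign shareholders of resident firms 170.3, interest paid on external government debt 577.7; secondary income: official development assistance provided to other countries 123.0, contributions paid to international organisations 42.0.)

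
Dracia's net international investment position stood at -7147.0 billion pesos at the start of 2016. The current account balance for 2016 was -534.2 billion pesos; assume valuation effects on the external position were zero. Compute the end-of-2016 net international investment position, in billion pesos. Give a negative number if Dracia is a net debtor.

With no valuation effects, change in NIIP = current account = -534.2
End-of-year NIIP = -7147.0 + (-534.2) = -7681.2

-7681.2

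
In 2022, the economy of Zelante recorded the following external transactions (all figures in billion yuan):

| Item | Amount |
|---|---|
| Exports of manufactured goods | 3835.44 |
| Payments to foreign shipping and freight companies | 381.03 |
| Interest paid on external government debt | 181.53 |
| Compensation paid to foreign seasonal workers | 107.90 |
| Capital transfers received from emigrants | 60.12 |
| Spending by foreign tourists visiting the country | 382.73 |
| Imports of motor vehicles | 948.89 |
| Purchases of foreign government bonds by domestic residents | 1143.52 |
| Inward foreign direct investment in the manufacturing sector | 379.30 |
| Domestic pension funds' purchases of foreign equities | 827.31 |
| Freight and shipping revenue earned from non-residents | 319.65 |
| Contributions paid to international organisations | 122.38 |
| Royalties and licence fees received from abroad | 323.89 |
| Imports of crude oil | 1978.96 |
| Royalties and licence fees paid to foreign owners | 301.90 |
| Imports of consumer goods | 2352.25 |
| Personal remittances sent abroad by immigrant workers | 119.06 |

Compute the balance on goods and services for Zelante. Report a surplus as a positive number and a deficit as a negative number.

Goods: -948.89 - 1978.96 + 3835.44 - 2352.25 = -1444.66
Services: -301.90 + 382.73 - 381.03 + 319.65 + 323.89 = 343.34
Trade balance = -1444.66 + 343.34 = -1101.32
(Excluded from the trade balance — primary income: interest paid on external government debt 181.53, compensation paid to foreign seasonal workers 107.90; capital account: capital transfers received from emigrants 60.12; financial account: purchases of foreign government bonds by domestic residents 1143.52, inward foreign direct investment in the manufacturing sector 379.30, domestic pension funds' purchases of foreign equities 827.31; secondary income: contributions paid to international organisations 122.38, personal remittances sent abroad by immigrant workers 119.06.)

-1101.32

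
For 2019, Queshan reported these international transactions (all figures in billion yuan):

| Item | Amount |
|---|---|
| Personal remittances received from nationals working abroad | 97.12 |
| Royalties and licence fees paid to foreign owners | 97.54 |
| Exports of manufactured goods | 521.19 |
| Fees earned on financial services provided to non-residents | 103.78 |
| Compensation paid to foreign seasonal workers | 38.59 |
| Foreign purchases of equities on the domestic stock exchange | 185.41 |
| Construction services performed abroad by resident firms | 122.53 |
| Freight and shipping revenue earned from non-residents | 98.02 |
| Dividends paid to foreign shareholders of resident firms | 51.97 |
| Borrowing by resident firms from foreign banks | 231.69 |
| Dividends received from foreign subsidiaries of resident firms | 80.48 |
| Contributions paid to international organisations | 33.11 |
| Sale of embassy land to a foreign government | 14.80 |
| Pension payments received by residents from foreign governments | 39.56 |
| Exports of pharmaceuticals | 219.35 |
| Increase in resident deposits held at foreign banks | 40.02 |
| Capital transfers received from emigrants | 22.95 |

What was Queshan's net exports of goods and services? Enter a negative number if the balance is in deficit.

Goods: 521.19 + 219.35 = 740.54
Services: -97.54 + 122.53 + 98.02 + 103.78 = 226.79
Trade balance = 740.54 + 226.79 = 967.33
(Excluded from the trade balance — secondary income: personal remittances received from nationals working abroad 97.12, contributions paid to international organisations 33.11, pension payments received by residents from foreign governments 39.56; primary income: compensation paid to foreign seasonal workers 38.59, dividends paid to foreign shareholders of resident firms 51.97, dividends received from foreign subsidiaries of resident firms 80.48; financial account: foreign purchases of equities on the domestic stock exchange 185.41, borrowing by resident firms from foreign banks 231.69, increase in resident deposits held at foreign banks 40.02; capital account: sale of embassy land to a foreign government 14.80, capital transfers received from emigrants 22.95.)

967.33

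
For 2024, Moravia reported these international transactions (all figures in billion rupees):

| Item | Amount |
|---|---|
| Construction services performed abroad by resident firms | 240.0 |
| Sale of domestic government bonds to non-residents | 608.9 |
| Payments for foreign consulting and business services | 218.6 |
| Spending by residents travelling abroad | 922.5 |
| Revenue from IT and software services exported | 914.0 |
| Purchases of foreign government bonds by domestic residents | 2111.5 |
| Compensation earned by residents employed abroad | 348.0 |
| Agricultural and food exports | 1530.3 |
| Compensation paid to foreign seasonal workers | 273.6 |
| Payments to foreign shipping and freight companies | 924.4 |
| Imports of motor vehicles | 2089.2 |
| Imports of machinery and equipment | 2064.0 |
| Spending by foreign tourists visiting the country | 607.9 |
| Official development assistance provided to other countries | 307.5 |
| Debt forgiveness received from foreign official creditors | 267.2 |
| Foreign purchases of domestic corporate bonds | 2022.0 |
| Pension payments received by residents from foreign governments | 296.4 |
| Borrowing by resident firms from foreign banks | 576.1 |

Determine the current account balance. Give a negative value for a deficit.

-2863.2

Goods: -2064.0 - 2089.2 + 1530.3 = -2622.9
Services: 240.0 + 914.0 - 922.5 - 924.4 + 607.9 - 218.6 = -303.6
Primary income: -273.6 + 348.0 = 74.4
Secondary income: 296.4 - 307.5 = -11.1
Current account = (-2622.9) + (-303.6) + 74.4 + (-11.1) = -2863.2
(Excluded from the current account — financial account: sale of domestic government bonds to non-residents 608.9, purchases of foreign government bonds by domestic residents 2111.5, foreign purchases of domestic corporate bonds 2022.0, borrowing by resident firms from foreign banks 576.1; capital account: debt forgiveness received from foreign official creditors 267.2.)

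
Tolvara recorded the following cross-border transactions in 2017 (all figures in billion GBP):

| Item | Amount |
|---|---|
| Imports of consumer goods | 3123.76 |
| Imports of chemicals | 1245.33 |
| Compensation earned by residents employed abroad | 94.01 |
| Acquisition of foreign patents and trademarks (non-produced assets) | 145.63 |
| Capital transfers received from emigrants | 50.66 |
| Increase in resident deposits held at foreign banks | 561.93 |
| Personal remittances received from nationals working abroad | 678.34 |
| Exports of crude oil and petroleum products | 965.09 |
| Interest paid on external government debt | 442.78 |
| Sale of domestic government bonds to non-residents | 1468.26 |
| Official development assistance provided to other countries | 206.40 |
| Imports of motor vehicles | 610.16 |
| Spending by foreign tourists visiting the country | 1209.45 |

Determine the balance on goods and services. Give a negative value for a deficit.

-2804.71

Goods: -610.16 + 965.09 - 3123.76 - 1245.33 = -4014.16
Services: 1209.45
Trade balance = -4014.16 + 1209.45 = -2804.71
(Excluded from the trade balance — primary income: compensation earned by residents employed abroad 94.01, interest paid on external government debt 442.78; capital account: acquisition of foreign patents and trademarks (non-produced assets) 145.63, capital transfers received from emigrants 50.66; financial account: increase in resident deposits held at foreign banks 561.93, sale of domestic government bonds to non-residents 1468.26; secondary income: personal remittances received from nationals working abroad 678.34, official development assistance provided to other countries 206.40.)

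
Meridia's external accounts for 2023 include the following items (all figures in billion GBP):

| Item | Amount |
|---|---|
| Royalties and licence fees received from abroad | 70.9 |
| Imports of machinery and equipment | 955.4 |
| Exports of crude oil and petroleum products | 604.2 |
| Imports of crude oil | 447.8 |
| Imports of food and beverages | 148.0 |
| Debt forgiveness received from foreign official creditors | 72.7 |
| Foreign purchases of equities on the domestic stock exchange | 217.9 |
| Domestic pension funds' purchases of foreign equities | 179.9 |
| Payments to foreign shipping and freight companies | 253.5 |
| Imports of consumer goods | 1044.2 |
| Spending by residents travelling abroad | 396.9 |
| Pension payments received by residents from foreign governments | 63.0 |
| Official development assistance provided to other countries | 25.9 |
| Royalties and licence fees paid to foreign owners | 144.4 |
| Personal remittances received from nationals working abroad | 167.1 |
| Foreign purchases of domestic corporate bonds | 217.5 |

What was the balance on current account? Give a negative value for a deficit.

-2510.9

Goods: 604.2 - 148.0 - 955.4 - 447.8 - 1044.2 = -1991.2
Services: -396.9 - 144.4 - 253.5 + 70.9 = -723.9
Secondary income: 63.0 + 167.1 - 25.9 = 204.2
Current account = (-1991.2) + (-723.9) + 204.2 = -2510.9
(Excluded from the current account — capital account: debt forgiveness received from foreign official creditors 72.7; financial account: foreign purchases of equities on the domestic stock exchange 217.9, domestic pension funds' purchases of foreign equities 179.9, foreign purchases of domestic corporate bonds 217.5.)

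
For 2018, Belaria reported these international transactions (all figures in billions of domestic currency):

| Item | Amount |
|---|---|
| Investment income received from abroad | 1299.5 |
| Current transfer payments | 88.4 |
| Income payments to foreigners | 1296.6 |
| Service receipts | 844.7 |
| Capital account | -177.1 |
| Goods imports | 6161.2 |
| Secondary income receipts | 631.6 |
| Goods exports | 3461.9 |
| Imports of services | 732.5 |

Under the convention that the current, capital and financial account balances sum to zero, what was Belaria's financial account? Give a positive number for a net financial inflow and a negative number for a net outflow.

Goods balance = 3461.9 - 6161.2 = -2699.3
Services balance = 844.7 - 732.5 = 112.2
Trade balance (goods + services) = -2699.3 + 112.2 = -2587.1
Net primary income = 1299.5 - 1296.6 = 2.9
Net secondary income = 631.6 - 88.4 = 543.2
Current account = -2587.1 + 2.9 + 543.2 = -2041.0
Financial account = -(-2041.0 + (-177.1)) = 2218.1

2218.1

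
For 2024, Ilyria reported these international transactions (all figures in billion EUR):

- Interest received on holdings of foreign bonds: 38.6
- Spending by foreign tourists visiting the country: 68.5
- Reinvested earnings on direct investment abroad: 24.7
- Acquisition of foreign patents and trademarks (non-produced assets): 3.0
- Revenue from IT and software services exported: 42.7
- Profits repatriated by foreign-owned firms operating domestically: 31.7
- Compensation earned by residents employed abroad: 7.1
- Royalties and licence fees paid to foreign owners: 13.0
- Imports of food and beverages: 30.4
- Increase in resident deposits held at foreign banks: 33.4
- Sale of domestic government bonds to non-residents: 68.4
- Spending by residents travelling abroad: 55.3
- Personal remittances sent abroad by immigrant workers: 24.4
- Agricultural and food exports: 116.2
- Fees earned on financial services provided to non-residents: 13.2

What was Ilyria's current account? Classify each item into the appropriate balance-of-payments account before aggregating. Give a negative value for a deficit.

156.2

Goods: -30.4 + 116.2 = 85.8
Services: -55.3 + 13.2 - 13.0 + 68.5 + 42.7 = 56.1
Primary income: 7.1 - 31.7 + 38.6 + 24.7 = 38.7
Secondary income: -24.4
Current account = 85.8 + 56.1 + 38.7 + (-24.4) = 156.2
(Excluded from the current account — capital account: acquisition of foreign patents and trademarks (non-produced assets) 3.0; financial account: increase in resident deposits held at foreign banks 33.4, sale of domestic government bonds to non-residents 68.4.)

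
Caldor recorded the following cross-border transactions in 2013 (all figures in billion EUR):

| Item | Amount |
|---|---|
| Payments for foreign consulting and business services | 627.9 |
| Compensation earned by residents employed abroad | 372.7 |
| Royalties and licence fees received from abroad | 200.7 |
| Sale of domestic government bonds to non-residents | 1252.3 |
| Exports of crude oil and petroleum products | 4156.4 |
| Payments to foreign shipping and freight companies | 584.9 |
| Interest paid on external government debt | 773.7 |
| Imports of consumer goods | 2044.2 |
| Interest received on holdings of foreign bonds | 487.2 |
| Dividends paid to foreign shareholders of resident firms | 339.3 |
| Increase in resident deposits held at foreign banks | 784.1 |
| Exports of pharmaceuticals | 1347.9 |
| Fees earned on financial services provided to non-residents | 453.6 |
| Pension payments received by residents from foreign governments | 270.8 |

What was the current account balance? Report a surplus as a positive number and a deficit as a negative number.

2919.3

Goods: 1347.9 + 4156.4 - 2044.2 = 3460.1
Services: 200.7 + 453.6 - 627.9 - 584.9 = -558.5
Primary income: 372.7 - 773.7 + 487.2 - 339.3 = -253.1
Secondary income: 270.8
Current account = 3460.1 + (-558.5) + (-253.1) + 270.8 = 2919.3
(Excluded from the current account — financial account: sale of domestic government bonds to non-residents 1252.3, increase in resident deposits held at foreign banks 784.1.)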